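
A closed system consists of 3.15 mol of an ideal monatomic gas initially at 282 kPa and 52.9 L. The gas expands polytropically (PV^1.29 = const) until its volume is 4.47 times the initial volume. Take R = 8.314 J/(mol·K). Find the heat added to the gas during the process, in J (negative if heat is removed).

10200 J

T₁ = P₁V₁/(nR) = 282×52.9/(3.15×8.314) = 570 K.
Polytropic n=1.29: T₂ = T₁(V₁/V₂)^(n−1) = 570×(0.224)^0.29 = 369 K; P₂ = P₁(V₁/V₂)^n = 40.9 kPa.
W = (P₁V₁−P₂V₂)/(n−1) = (282×52.9−40.9×236)/0.29 = 18100 J.
ΔU = nCvΔT = 3.15×12.5×(369−570) = -7880 J.
Q = ΔU + W = 10200 J.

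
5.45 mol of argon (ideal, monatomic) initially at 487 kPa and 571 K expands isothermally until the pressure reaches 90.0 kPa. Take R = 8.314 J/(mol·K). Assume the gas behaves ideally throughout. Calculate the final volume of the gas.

V₁ = nRT₁/P₁ = 5.45×8.314×571/487 = 53.1 L.
Isothermal: T stays 571 K; PV = const ⇒ V₂ = 287 L, P₂ = 90.0 kPa.

287 L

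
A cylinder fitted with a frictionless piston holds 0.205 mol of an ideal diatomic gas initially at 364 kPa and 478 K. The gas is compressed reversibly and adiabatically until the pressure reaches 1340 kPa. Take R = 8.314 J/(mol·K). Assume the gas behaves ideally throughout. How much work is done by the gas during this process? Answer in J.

-919 J

V₁ = nRT₁/P₁ = 0.205×8.314×478/364 = 2.24 L.
Adiabatic: T₂/T₁ = (P₂/P₁)^((γ−1)/γ) ⇒ T₂ = 478×(3.68)^0.286 = 694 K; V₂ = 0.882 L.
ΔU = nCvΔT = 0.205×20.8×(694−478) = 919 J.
Q = 0 for an adiabatic process, so W = −ΔU = -919 J.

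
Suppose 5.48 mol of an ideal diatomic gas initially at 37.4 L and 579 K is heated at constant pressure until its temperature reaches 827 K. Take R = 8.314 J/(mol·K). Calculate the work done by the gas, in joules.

P₁ = nRT₁/V₁ = 5.48×8.314×579/37.4 = 705 kPa.
Isobaric: P stays 705 kPa; V/T = const ⇒ T₂ = 827 K, V₂ = 53.4 L.
W = PΔV = 705×(53.4−37.4) kPa·L = 11300 J.

11300 J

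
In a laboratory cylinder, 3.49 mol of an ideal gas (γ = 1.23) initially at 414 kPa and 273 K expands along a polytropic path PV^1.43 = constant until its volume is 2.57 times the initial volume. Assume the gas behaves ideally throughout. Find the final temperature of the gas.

V₁ = nRT₁/P₁ = 3.49×8.314×273/414 = 19.1 L.
Polytropic n=1.43: T₂ = T₁(V₁/V₂)^(n−1) = 273×(0.389)^0.43 = 182 K; P₂ = P₁(V₁/V₂)^n = 107 kPa.

182 K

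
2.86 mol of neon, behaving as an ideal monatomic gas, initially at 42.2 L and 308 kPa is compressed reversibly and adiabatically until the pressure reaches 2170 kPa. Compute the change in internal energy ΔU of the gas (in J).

23100 J

T₁ = P₁V₁/(nR) = 308×42.2/(2.86×8.314) = 547 K.
Adiabatic: T₂/T₁ = (P₂/P₁)^((γ−1)/γ) ⇒ T₂ = 547×(7.05)^0.400 = 1190 K; V₂ = 13.1 L.
For an ideal gas ΔU = nCvΔT with Cv = (3/2)R = 12.5 J/(mol·K).
ΔU = 2.86×12.5×(1190−547) = 23100 J.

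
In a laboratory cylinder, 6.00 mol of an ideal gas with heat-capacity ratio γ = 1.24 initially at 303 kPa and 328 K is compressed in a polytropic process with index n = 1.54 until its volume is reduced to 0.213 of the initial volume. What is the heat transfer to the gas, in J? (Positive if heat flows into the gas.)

49400 J

V₁ = nRT₁/P₁ = 6.00×8.314×328/303 = 54.0 L.
Polytropic n=1.54: T₂ = T₁(V₁/V₂)^(n−1) = 328×(4.69)^0.54 = 756 K; P₂ = P₁(V₁/V₂)^n = 3280 kPa.
W = (P₁V₁−P₂V₂)/(n−1) = (303×54.0−3280×11.5)/0.54 = -39500 J.
ΔU = nCvΔT = 6.00×34.6×(756−328) = 89000 J.
Q = ΔU + W = 49400 J.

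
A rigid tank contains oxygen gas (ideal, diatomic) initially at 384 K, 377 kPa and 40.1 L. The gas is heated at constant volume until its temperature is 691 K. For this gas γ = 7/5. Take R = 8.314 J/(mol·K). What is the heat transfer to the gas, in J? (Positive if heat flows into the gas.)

30200 J

n = P₁V₁/(RT₁) = 377×40.1/(8.314×384) = 4.74 mol.
Isochoric: V stays 40.1 L; P/T = const ⇒ T₂ = 691 K, P₂ = 678 kPa.
W = 0 (no volume change).
ΔU = nCvΔT = 4.74×20.8×(691−384) = 30200 J.
Q = ΔU = 30200 J.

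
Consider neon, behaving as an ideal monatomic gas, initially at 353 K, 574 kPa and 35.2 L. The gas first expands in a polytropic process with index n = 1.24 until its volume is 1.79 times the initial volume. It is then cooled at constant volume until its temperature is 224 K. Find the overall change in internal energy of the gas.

n = P₁V₁/(RT₁) = 574×35.2/(8.314×353) = 6.88 mol.
Step 1 — Polytropic n=1.24: T₂ = T₁(V₁/V₂)^(n−1) = 353×(0.559)^0.24 = 307 K; P₂ = P₁(V₁/V₂)^n = 279 kPa.
W = (P₁V₁−P₂V₂)/(n−1) = (574×35.2−279×63.0)/0.24 = 11000 J.
ΔU = nCvΔT = 6.88×12.5×(307−353) = -3950 J.
Q = ΔU + W = 7030 J.
State after step 1: P = 279 kPa, V = 63.0 L, T = 307 K.
Step 2 — Isochoric: V stays 63.0 L; P/T = const ⇒ T₂ = 224 K, P₂ = 203 kPa.
W = 0 (no volume change).
ΔU = nCvΔT = 6.88×12.5×(224−307) = -7120 J.
Q = ΔU = -7120 J.
Net over both steps: W = 11000 J, Q = -96.8 J, ΔU = -11100 J.

-11100 J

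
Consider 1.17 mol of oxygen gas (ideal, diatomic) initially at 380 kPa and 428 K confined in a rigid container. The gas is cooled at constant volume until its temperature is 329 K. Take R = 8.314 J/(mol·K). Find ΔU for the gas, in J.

-2410 J

V₁ = nRT₁/P₁ = 1.17×8.314×428/380 = 11.0 L.
Isochoric: V stays 11.0 L; P/T = const ⇒ T₂ = 329 K, P₂ = 292 kPa.
For an ideal gas ΔU = nCvΔT with Cv = (5/2)R = 20.8 J/(mol·K).
ΔU = 1.17×20.8×(329−428) = -2410 J.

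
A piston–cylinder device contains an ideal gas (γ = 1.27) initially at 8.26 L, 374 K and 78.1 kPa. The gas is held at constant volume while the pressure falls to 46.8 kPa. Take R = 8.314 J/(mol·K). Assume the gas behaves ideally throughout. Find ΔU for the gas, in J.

n = P₁V₁/(RT₁) = 78.1×8.26/(8.314×374) = 0.207 mol.
Isochoric: V stays 8.26 L; P/T = const ⇒ T₂ = 224 K, P₂ = 46.8 kPa.
For an ideal gas ΔU = nCvΔT with Cv = R/(γ−1) = 30.8 J/(mol·K).
ΔU = 0.207×30.8×(224−374) = -958 J.

-958 J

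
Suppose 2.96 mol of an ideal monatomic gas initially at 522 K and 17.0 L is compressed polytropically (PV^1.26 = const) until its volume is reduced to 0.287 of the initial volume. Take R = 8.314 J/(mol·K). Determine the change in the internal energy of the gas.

7390 J

P₁ = nRT₁/V₁ = 2.96×8.314×522/17.0 = 756 kPa.
Polytropic n=1.26: T₂ = T₁(V₁/V₂)^(n−1) = 522×(3.48)^0.26 = 722 K; P₂ = P₁(V₁/V₂)^n = 3640 kPa.
For an ideal gas ΔU = nCvΔT with Cv = (3/2)R = 12.5 J/(mol·K).
ΔU = 2.96×12.5×(722−522) = 7390 J.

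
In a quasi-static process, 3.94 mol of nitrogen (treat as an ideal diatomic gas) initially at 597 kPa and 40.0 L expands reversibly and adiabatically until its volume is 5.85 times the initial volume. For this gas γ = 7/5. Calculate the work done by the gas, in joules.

T₁ = P₁V₁/(nR) = 597×40.0/(3.94×8.314) = 729 K.
Adiabatic: TV^(γ−1) = const ⇒ T₂ = 729×(0.171)^0.400 = 360 K; PV^γ = const ⇒ P₂ = 50.3 kPa.
ΔU = nCvΔT = 3.94×20.8×(360−729) = -30200 J.
Q = 0 for an adiabatic process, so W = −ΔU = 30200 J.

30200 J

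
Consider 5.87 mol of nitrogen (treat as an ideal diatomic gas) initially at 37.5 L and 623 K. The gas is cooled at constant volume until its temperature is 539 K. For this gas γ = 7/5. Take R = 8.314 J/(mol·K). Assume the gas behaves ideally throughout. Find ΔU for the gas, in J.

-10200 J

P₁ = nRT₁/V₁ = 5.87×8.314×623/37.5 = 811 kPa.
Isochoric: V stays 37.5 L; P/T = const ⇒ T₂ = 539 K, P₂ = 701 kPa.
For an ideal gas ΔU = nCvΔT with Cv = (5/2)R = 20.8 J/(mol·K).
ΔU = 5.87×20.8×(539−623) = -10200 J.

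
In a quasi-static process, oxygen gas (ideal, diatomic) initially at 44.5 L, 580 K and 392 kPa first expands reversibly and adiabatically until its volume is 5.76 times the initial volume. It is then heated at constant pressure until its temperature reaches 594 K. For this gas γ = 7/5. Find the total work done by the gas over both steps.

31200 J

n = P₁V₁/(RT₁) = 392×44.5/(8.314×580) = 3.62 mol.
Step 1 — Adiabatic: TV^(γ−1) = const ⇒ T₂ = 580×(0.174)^0.400 = 288 K; PV^γ = const ⇒ P₂ = 33.8 kPa.
ΔU = nCvΔT = 3.62×20.8×(288−580) = -22000 J.
Q = 0 for an adiabatic process, so W = −ΔU = 22000 J.
State after step 1: P = 33.8 kPa, V = 256 L, T = 288 K.
Step 2 — Isobaric: P stays 33.8 kPa; V/T = const ⇒ T₂ = 594 K, V₂ = 529 L.
W = PΔV = 33.8×(529−256) kPa·L = 9210 J.
ΔU = nCvΔT = 3.62×20.8×(594−288) = 23000 J.
Q = ΔU + W = nCpΔT = 32200 J.
Net over both steps: W = 31200 J, Q = 32200 J, ΔU = 1050 J.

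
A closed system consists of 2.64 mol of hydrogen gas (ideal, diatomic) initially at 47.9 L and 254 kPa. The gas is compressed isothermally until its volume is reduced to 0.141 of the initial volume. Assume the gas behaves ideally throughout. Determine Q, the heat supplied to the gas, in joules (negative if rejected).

-23800 J

T₁ = P₁V₁/(nR) = 254×47.9/(2.64×8.314) = 554 K.
Isothermal: T stays 554 K; PV = const ⇒ V₂ = 6.75 L, P₂ = 1800 kPa.
ΔU = 0 (ideal gas, T constant).
W = nRT ln(V₂/V₁) = 2.64×8.314×554×ln(0.141) = -23800 J.
Q = ΔU + W = -23800 J.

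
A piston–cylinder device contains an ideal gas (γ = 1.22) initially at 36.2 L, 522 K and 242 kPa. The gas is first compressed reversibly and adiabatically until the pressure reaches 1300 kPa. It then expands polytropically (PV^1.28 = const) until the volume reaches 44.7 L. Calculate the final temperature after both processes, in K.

n = P₁V₁/(RT₁) = 242×36.2/(8.314×522) = 2.02 mol.
Step 1 — Adiabatic: T₂/T₁ = (P₂/P₁)^((γ−1)/γ) ⇒ T₂ = 522×(5.37)^0.180 = 707 K; V₂ = 9.13 L.
ΔU = nCvΔT = 2.02×37.8×(707−522) = 14100 J.
Q = 0 for an adiabatic process, so W = −ΔU = -14100 J.
State after step 1: P = 1300 kPa, V = 9.13 L, T = 707 K.
Step 2 — Polytropic n=1.28: T₂ = T₁(V₁/V₂)^(n−1) = 707×(0.204)^0.28 = 453 K; P₂ = P₁(V₁/V₂)^n = 170 kPa.
W = (P₁V₁−P₂V₂)/(n−1) = (1300×9.13−170×44.7)/0.28 = 15200 J.
ΔU = nCvΔT = 2.02×37.8×(453−707) = -19400 J.
Q = ΔU + W = -4150 J.
Net over both steps: W = 1110 J, Q = -4150 J, ΔU = -5260 J.

453 K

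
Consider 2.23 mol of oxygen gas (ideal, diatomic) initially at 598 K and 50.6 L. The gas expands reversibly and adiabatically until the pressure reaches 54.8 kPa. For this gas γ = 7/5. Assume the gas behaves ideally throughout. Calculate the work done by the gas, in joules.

9060 J

P₁ = nRT₁/V₁ = 2.23×8.314×598/50.6 = 219 kPa.
Adiabatic: T₂/T₁ = (P₂/P₁)^((γ−1)/γ) ⇒ T₂ = 598×(0.250)^0.286 = 402 K; V₂ = 136 L.
ΔU = nCvΔT = 2.23×20.8×(402−598) = -9060 J.
Q = 0 for an adiabatic process, so W = −ΔU = 9060 J.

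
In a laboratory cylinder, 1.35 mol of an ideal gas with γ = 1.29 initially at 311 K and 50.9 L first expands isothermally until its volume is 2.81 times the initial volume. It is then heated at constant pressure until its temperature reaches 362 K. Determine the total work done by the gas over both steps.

4180 J

P₁ = nRT₁/V₁ = 1.35×8.314×311/50.9 = 68.6 kPa.
Step 1 — Isothermal: T stays 311 K; PV = const ⇒ V₂ = 143 L, P₂ = 24.4 kPa.
ΔU = 0 (ideal gas, T constant).
W = nRT ln(V₂/V₁) = 1.35×8.314×311×ln(2.81) = 3610 J.
Q = ΔU + W = 3610 J.
State after step 1: P = 24.4 kPa, V = 143 L, T = 311 K.
Step 2 — Isobaric: P stays 24.4 kPa; V/T = const ⇒ T₂ = 362 K, V₂ = 166 L.
W = PΔV = 24.4×(166−143) kPa·L = 572 J.
ΔU = nCvΔT = 1.35×28.7×(362−311) = 1970 J.
Q = ΔU + W = nCpΔT = 2550 J.
Net over both steps: W = 4180 J, Q = 6150 J, ΔU = 1970 J.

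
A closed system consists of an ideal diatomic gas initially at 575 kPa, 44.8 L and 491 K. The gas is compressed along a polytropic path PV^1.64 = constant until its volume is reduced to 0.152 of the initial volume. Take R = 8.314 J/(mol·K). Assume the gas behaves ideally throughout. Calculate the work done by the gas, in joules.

n = P₁V₁/(RT₁) = 575×44.8/(8.314×491) = 6.31 mol.
Polytropic n=1.64: T₂ = T₁(V₁/V₂)^(n−1) = 491×(6.58)^0.64 = 1640 K; P₂ = P₁(V₁/V₂)^n = 12600 kPa.
W = (P₁V₁−P₂V₂)/(n−1) = (575×44.8−12600×6.81)/0.64 = -94100 J.

-94100 J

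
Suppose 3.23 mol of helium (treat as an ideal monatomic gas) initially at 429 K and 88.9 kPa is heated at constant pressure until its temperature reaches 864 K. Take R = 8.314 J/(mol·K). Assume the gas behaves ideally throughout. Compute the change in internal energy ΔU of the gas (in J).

V₁ = nRT₁/P₁ = 3.23×8.314×429/88.9 = 130 L.
Isobaric: P stays 88.9 kPa; V/T = const ⇒ T₂ = 864 K, V₂ = 261 L.
For an ideal gas ΔU = nCvΔT with Cv = (3/2)R = 12.5 J/(mol·K).
ΔU = 3.23×12.5×(864−429) = 17500 J.

17500 J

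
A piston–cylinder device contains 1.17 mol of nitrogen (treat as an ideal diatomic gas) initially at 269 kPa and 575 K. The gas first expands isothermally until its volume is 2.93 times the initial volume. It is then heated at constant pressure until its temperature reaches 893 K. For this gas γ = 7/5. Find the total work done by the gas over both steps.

9110 J

V₁ = nRT₁/P₁ = 1.17×8.314×575/269 = 20.8 L.
Step 1 — Isothermal: T stays 575 K; PV = const ⇒ V₂ = 60.9 L, P₂ = 91.8 kPa.
ΔU = 0 (ideal gas, T constant).
W = nRT ln(V₂/V₁) = 1.17×8.314×575×ln(2.93) = 6010 J.
Q = ΔU + W = 6010 J.
State after step 1: P = 91.8 kPa, V = 60.9 L, T = 575 K.
Step 2 — Isobaric: P stays 91.8 kPa; V/T = const ⇒ T₂ = 893 K, V₂ = 94.6 L.
W = PΔV = 91.8×(94.6−60.9) kPa·L = 3090 J.
ΔU = nCvΔT = 1.17×20.8×(893−575) = 7730 J.
Q = ΔU + W = nCpΔT = 10800 J.
Net over both steps: W = 9110 J, Q = 16800 J, ΔU = 7730 J.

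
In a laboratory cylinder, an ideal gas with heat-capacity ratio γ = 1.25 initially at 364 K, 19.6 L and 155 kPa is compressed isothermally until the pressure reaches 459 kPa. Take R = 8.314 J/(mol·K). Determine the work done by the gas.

n = P₁V₁/(RT₁) = 155×19.6/(8.314×364) = 1.00 mol.
Isothermal: T stays 364 K; PV = const ⇒ V₂ = 6.62 L, P₂ = 459 kPa.
W = nRT ln(V₂/V₁) = 1.00×8.314×364×ln(0.338) = -3300 J.

-3300 J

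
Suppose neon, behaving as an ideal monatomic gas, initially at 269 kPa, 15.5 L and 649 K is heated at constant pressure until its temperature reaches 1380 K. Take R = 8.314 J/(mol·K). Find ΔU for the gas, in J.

7040 J

n = P₁V₁/(RT₁) = 269×15.5/(8.314×649) = 0.773 mol.
Isobaric: P stays 269 kPa; V/T = const ⇒ T₂ = 1380 K, V₂ = 33.0 L.
For an ideal gas ΔU = nCvΔT with Cv = (3/2)R = 12.5 J/(mol·K).
ΔU = 0.773×12.5×(1380−649) = 7040 J.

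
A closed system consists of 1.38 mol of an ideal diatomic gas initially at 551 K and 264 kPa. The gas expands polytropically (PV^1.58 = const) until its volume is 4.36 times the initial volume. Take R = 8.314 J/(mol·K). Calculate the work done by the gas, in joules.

6260 J

V₁ = nRT₁/P₁ = 1.38×8.314×551/264 = 23.9 L.
Polytropic n=1.58: T₂ = T₁(V₁/V₂)^(n−1) = 551×(0.229)^0.58 = 235 K; P₂ = P₁(V₁/V₂)^n = 25.8 kPa.
W = (P₁V₁−P₂V₂)/(n−1) = (264×23.9−25.8×104)/0.58 = 6260 J.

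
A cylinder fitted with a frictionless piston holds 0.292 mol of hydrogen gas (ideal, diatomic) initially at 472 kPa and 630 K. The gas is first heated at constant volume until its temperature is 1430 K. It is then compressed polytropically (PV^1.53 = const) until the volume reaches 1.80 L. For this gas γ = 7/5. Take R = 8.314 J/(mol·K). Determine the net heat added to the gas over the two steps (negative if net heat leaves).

5630 J

V₁ = nRT₁/P₁ = 0.292×8.314×630/472 = 3.24 L.
Step 1 — Isochoric: V stays 3.24 L; P/T = const ⇒ T₂ = 1430 K, P₂ = 1070 kPa.
W = 0 (no volume change).
ΔU = nCvΔT = 0.292×20.8×(1430−630) = 4860 J.
Q = ΔU = 4860 J.
State after step 1: P = 1070 kPa, V = 3.24 L, T = 1430 K.
Step 2 — Polytropic n=1.53: T₂ = T₁(V₁/V₂)^(n−1) = 1430×(1.80)^0.53 = 1950 K; P₂ = P₁(V₁/V₂)^n = 2630 kPa.
W = (P₁V₁−P₂V₂)/(n−1) = (1070×3.24−2630×1.80)/0.53 = -2390 J.
ΔU = nCvΔT = 0.292×20.8×(1950−1430) = 3170 J.
Q = ΔU + W = 778 J.
Net over both steps: W = -2390 J, Q = 5630 J, ΔU = 8030 J.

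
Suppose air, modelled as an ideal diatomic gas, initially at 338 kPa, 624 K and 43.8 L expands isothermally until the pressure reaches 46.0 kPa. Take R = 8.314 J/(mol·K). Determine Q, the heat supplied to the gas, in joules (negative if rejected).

29500 J

n = P₁V₁/(RT₁) = 338×43.8/(8.314×624) = 2.85 mol.
Isothermal: T stays 624 K; PV = const ⇒ V₂ = 322 L, P₂ = 46.0 kPa.
ΔU = 0 (ideal gas, T constant).
W = nRT ln(V₂/V₁) = 2.85×8.314×624×ln(7.35) = 29500 J.
Q = ΔU + W = 29500 J.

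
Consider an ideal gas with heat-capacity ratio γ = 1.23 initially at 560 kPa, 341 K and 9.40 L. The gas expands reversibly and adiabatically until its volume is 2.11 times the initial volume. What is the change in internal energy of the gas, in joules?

-3610 J

n = P₁V₁/(RT₁) = 560×9.40/(8.314×341) = 1.86 mol.
Adiabatic: TV^(γ−1) = const ⇒ T₂ = 341×(0.474)^0.230 = 287 K; PV^γ = const ⇒ P₂ = 224 kPa.
For an ideal gas ΔU = nCvΔT with Cv = R/(γ−1) = 36.1 J/(mol·K).
ΔU = 1.86×36.1×(287−341) = -3610 J.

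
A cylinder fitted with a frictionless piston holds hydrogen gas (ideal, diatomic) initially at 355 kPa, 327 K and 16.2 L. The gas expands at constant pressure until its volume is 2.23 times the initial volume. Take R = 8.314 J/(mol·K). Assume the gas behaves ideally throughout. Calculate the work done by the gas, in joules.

n = P₁V₁/(RT₁) = 355×16.2/(8.314×327) = 2.12 mol.
Isobaric: P stays 355 kPa; V/T = const ⇒ T₂ = 729 K, V₂ = 36.1 L.
W = PΔV = 355×(36.1−16.2) kPa·L = 7070 J.

7070 J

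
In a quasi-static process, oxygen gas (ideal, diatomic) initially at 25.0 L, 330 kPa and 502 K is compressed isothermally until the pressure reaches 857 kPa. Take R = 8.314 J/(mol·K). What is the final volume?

Isothermal: T stays 502 K; PV = const ⇒ V₂ = 9.63 L, P₂ = 857 kPa.

9.63 L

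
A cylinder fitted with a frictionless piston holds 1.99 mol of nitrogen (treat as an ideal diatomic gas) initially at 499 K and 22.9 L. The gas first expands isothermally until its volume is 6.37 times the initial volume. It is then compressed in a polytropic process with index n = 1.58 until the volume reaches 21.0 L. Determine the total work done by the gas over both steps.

P₁ = nRT₁/V₁ = 1.99×8.314×499/22.9 = 361 kPa.
Step 1 — Isothermal: T stays 499 K; PV = const ⇒ V₂ = 146 L, P₂ = 56.6 kPa.
ΔU = 0 (ideal gas, T constant).
W = nRT ln(V₂/V₁) = 1.99×8.314×499×ln(6.37) = 15300 J.
Q = ΔU + W = 15300 J.
State after step 1: P = 56.6 kPa, V = 146 L, T = 499 K.
Step 2 — Polytropic n=1.58: T₂ = T₁(V₁/V₂)^(n−1) = 499×(6.95)^0.58 = 1540 K; P₂ = P₁(V₁/V₂)^n = 1210 kPa.
W = (P₁V₁−P₂V₂)/(n−1) = (56.6×146−1210×21.0)/0.58 = -29600 J.
ΔU = nCvΔT = 1.99×20.8×(1540−499) = 42900 J.
Q = ΔU + W = 13300 J.
Net over both steps: W = -14300 J, Q = 28600 J, ΔU = 42900 J.

-14300 J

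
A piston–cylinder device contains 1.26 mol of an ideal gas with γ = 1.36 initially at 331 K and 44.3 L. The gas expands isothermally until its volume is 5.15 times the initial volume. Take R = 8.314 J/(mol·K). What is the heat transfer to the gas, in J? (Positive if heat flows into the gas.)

P₁ = nRT₁/V₁ = 1.26×8.314×331/44.3 = 78.3 kPa.
Isothermal: T stays 331 K; PV = const ⇒ V₂ = 228 L, P₂ = 15.2 kPa.
ΔU = 0 (ideal gas, T constant).
W = nRT ln(V₂/V₁) = 1.26×8.314×331×ln(5.15) = 5680 J.
Q = ΔU + W = 5680 J.

5680 J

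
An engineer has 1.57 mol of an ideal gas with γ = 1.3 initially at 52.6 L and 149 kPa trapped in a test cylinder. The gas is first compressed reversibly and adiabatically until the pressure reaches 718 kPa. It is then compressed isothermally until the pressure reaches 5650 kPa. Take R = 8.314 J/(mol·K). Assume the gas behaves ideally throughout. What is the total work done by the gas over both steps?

-34700 J

T₁ = P₁V₁/(nR) = 149×52.6/(1.57×8.314) = 600 K.
Step 1 — Adiabatic: T₂/T₁ = (P₂/P₁)^((γ−1)/γ) ⇒ T₂ = 600×(4.82)^0.231 = 863 K; V₂ = 15.7 L.
ΔU = nCvΔT = 1.57×27.7×(863−600) = 11400 J.
Q = 0 for an adiabatic process, so W = −ΔU = -11400 J.
State after step 1: P = 718 kPa, V = 15.7 L, T = 863 K.
Step 2 — Isothermal: T stays 863 K; PV = const ⇒ V₂ = 1.99 L, P₂ = 5650 kPa.
ΔU = 0 (ideal gas, T constant).
W = nRT ln(V₂/V₁) = 1.57×8.314×863×ln(0.127) = -23200 J.
Q = ΔU + W = -23200 J.
Net over both steps: W = -34700 J, Q = -23200 J, ΔU = 11400 J.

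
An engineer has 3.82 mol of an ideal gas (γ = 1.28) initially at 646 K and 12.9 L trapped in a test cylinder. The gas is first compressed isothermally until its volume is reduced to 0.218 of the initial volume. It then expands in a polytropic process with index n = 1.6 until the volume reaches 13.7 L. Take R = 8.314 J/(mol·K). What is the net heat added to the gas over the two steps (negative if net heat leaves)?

-55200 J

P₁ = nRT₁/V₁ = 3.82×8.314×646/12.9 = 1590 kPa.
Step 1 — Isothermal: T stays 646 K; PV = const ⇒ V₂ = 2.81 L, P₂ = 7300 kPa.
ΔU = 0 (ideal gas, T constant).
W = nRT ln(V₂/V₁) = 3.82×8.314×646×ln(0.218) = -31300 J.
Q = ΔU + W = -31300 J.
State after step 1: P = 7300 kPa, V = 2.81 L, T = 646 K.
Step 2 — Polytropic n=1.6: T₂ = T₁(V₁/V₂)^(n−1) = 646×(0.205)^0.60 = 250 K; P₂ = P₁(V₁/V₂)^n = 579 kPa.
W = (P₁V₁−P₂V₂)/(n−1) = (7300×2.81−579×13.7)/0.60 = 21000 J.
ΔU = nCvΔT = 3.82×29.7×(250−646) = -44900 J.
Q = ΔU + W = -24000 J.
Net over both steps: W = -10300 J, Q = -55200 J, ΔU = -44900 J.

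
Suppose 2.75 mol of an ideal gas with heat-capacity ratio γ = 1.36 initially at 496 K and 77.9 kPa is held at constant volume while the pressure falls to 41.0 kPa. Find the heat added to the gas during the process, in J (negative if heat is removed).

-14900 J

V₁ = nRT₁/P₁ = 2.75×8.314×496/77.9 = 146 L.
Isochoric: V stays 146 L; P/T = const ⇒ T₂ = 261 K, P₂ = 41.0 kPa.
W = 0 (no volume change).
ΔU = nCvΔT = 2.75×23.1×(261−496) = -14900 J.
Q = ΔU = -14900 J.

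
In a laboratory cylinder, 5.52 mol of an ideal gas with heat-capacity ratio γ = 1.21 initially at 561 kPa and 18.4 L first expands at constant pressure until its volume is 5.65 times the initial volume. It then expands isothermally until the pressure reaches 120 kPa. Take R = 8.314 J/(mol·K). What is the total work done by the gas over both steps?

138000 J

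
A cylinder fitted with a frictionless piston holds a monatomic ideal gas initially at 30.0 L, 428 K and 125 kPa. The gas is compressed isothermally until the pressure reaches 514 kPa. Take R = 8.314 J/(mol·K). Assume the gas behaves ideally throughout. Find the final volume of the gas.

Isothermal: T stays 428 K; PV = const ⇒ V₂ = 7.30 L, P₂ = 514 kPa.

7.30 L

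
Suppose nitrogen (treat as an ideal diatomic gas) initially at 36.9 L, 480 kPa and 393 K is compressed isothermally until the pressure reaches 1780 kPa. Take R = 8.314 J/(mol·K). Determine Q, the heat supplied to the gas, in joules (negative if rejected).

-23200 J

n = P₁V₁/(RT₁) = 480×36.9/(8.314×393) = 5.42 mol.
Isothermal: T stays 393 K; PV = const ⇒ V₂ = 9.95 L, P₂ = 1780 kPa.
ΔU = 0 (ideal gas, T constant).
W = nRT ln(V₂/V₁) = 5.42×8.314×393×ln(0.270) = -23200 J.
Q = ΔU + W = -23200 J.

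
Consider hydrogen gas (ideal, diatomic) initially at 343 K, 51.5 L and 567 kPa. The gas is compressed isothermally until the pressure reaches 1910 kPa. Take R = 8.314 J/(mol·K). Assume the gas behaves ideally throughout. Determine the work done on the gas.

35500 J

n = P₁V₁/(RT₁) = 567×51.5/(8.314×343) = 10.2 mol.
Isothermal: T stays 343 K; PV = const ⇒ V₂ = 15.3 L, P₂ = 1910 kPa.
W = nRT ln(V₂/V₁) = 10.2×8.314×343×ln(0.297) = -35500 J.
Work done on the gas = −W_by = 35500 J.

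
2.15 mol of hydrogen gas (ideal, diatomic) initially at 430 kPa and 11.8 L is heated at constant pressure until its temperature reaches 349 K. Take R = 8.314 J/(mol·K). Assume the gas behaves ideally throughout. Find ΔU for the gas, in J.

2910 J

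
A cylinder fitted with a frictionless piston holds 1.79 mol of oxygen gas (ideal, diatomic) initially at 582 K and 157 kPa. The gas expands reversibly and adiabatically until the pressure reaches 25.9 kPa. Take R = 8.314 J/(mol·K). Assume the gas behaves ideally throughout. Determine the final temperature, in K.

V₁ = nRT₁/P₁ = 1.79×8.314×582/157 = 55.2 L.
Adiabatic: T₂/T₁ = (P₂/P₁)^((γ−1)/γ) ⇒ T₂ = 582×(0.165)^0.286 = 348 K; V₂ = 200 L.

348 K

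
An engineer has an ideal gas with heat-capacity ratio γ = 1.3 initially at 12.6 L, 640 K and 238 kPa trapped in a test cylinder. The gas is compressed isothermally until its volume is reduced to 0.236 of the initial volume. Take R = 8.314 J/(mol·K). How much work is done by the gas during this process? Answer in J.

-4330 J

n = P₁V₁/(RT₁) = 238×12.6/(8.314×640) = 0.564 mol.
Isothermal: T stays 640 K; PV = const ⇒ V₂ = 2.97 L, P₂ = 1010 kPa.
W = nRT ln(V₂/V₁) = 0.564×8.314×640×ln(0.236) = -4330 J.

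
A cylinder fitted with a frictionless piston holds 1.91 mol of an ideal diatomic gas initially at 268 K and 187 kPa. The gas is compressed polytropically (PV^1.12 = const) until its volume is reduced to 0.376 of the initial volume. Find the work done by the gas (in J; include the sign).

V₁ = nRT₁/P₁ = 1.91×8.314×268/187 = 22.8 L.
Polytropic n=1.12: T₂ = T₁(V₁/V₂)^(n−1) = 268×(2.66)^0.12 = 301 K; P₂ = P₁(V₁/V₂)^n = 559 kPa.
W = (P₁V₁−P₂V₂)/(n−1) = (187×22.8−559×8.56)/0.12 = -4420 J.

-4420 J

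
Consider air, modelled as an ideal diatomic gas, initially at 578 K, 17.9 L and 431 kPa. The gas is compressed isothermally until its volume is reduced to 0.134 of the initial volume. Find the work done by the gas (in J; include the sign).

-15500 J

n = P₁V₁/(RT₁) = 431×17.9/(8.314×578) = 1.61 mol.
Isothermal: T stays 578 K; PV = const ⇒ V₂ = 2.40 L, P₂ = 3220 kPa.
W = nRT ln(V₂/V₁) = 1.61×8.314×578×ln(0.134) = -15500 J.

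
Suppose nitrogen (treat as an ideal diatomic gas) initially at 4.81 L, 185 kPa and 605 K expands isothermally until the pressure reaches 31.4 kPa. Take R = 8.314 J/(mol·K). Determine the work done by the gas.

1580 J

n = P₁V₁/(RT₁) = 185×4.81/(8.314×605) = 0.177 mol.
Isothermal: T stays 605 K; PV = const ⇒ V₂ = 28.3 L, P₂ = 31.4 kPa.
W = nRT ln(V₂/V₁) = 0.177×8.314×605×ln(5.89) = 1580 J.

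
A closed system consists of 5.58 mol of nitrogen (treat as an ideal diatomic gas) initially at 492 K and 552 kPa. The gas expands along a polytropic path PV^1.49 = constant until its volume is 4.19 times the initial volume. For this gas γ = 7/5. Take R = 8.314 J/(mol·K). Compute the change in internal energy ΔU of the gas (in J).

-28800 J

V₁ = nRT₁/P₁ = 5.58×8.314×492/552 = 41.3 L.
Polytropic n=1.49: T₂ = T₁(V₁/V₂)^(n−1) = 492×(0.239)^0.49 = 244 K; P₂ = P₁(V₁/V₂)^n = 65.3 kPa.
For an ideal gas ΔU = nCvΔT with Cv = (5/2)R = 20.8 J/(mol·K).
ΔU = 5.58×20.8×(244−492) = -28800 J.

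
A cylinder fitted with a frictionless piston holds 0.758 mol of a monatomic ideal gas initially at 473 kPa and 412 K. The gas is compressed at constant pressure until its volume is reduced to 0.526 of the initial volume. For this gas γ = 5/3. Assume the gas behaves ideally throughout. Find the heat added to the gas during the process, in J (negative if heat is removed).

-3080 J

V₁ = nRT₁/P₁ = 0.758×8.314×412/473 = 5.49 L.
Isobaric: P stays 473 kPa; V/T = const ⇒ T₂ = 217 K, V₂ = 2.89 L.
W = PΔV = 473×(2.89−5.49) kPa·L = -1230 J.
ΔU = nCvΔT = 0.758×12.5×(217−412) = -1850 J.
Q = ΔU + W = nCpΔT = -3080 J.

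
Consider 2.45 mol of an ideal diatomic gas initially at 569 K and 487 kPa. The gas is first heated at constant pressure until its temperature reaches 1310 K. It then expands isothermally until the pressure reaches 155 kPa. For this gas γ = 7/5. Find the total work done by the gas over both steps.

V₁ = nRT₁/P₁ = 2.45×8.314×569/487 = 23.8 L.
Step 1 — Isobaric: P stays 487 kPa; V/T = const ⇒ T₂ = 1310 K, V₂ = 54.8 L.
W = PΔV = 487×(54.8−23.8) kPa·L = 15100 J.
ΔU = nCvΔT = 2.45×20.8×(1310−569) = 37700 J.
Q = ΔU + W = nCpΔT = 52800 J.
State after step 1: P = 487 kPa, V = 54.8 L, T = 1310 K.
Step 2 — Isothermal: T stays 1310 K; PV = const ⇒ V₂ = 172 L, P₂ = 155 kPa.
ΔU = 0 (ideal gas, T constant).
W = nRT ln(V₂/V₁) = 2.45×8.314×1310×ln(3.14) = 30500 J.
Q = ΔU + W = 30500 J.
Net over both steps: W = 45600 J, Q = 83400 J, ΔU = 37700 J.

45600 J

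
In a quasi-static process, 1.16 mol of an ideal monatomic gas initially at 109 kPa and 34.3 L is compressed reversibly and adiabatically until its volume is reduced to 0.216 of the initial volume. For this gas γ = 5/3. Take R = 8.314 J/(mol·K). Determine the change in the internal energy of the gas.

9970 J

T₁ = P₁V₁/(nR) = 109×34.3/(1.16×8.314) = 388 K.
Adiabatic: TV^(γ−1) = const ⇒ T₂ = 388×(4.63)^0.667 = 1080 K; PV^γ = const ⇒ P₂ = 1400 kPa.
For an ideal gas ΔU = nCvΔT with Cv = (3/2)R = 12.5 J/(mol·K).
ΔU = 1.16×12.5×(1080−388) = 9970 J.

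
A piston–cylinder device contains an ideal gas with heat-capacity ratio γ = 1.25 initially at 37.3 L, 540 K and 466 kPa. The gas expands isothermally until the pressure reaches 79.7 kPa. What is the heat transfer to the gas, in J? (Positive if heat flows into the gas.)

n = P₁V₁/(RT₁) = 466×37.3/(8.314×540) = 3.87 mol.
Isothermal: T stays 540 K; PV = const ⇒ V₂ = 218 L, P₂ = 79.7 kPa.
ΔU = 0 (ideal gas, T constant).
W = nRT ln(V₂/V₁) = 3.87×8.314×540×ln(5.85) = 30700 J.
Q = ΔU + W = 30700 J.

30700 J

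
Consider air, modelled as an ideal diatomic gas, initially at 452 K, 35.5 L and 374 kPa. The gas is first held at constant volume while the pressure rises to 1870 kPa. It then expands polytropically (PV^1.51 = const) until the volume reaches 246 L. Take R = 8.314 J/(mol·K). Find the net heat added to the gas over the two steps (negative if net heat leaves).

110000 J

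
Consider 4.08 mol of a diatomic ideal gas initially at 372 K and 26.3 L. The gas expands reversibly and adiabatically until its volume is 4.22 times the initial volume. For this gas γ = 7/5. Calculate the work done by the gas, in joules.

13800 J

P₁ = nRT₁/V₁ = 4.08×8.314×372/26.3 = 480 kPa.
Adiabatic: TV^(γ−1) = const ⇒ T₂ = 372×(0.237)^0.400 = 209 K; PV^γ = const ⇒ P₂ = 63.9 kPa.
ΔU = nCvΔT = 4.08×20.8×(209−372) = -13800 J.
Q = 0 for an adiabatic process, so W = −ΔU = 13800 J.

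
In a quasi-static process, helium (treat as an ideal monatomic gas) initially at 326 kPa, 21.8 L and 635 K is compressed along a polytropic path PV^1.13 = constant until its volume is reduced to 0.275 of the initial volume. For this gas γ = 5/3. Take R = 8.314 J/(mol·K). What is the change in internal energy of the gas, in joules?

1950 J

n = P₁V₁/(RT₁) = 326×21.8/(8.314×635) = 1.35 mol.
Polytropic n=1.13: T₂ = T₁(V₁/V₂)^(n−1) = 635×(3.64)^0.13 = 751 K; P₂ = P₁(V₁/V₂)^n = 1400 kPa.
For an ideal gas ΔU = nCvΔT with Cv = (3/2)R = 12.5 J/(mol·K).
ΔU = 1.35×12.5×(751−635) = 1950 J.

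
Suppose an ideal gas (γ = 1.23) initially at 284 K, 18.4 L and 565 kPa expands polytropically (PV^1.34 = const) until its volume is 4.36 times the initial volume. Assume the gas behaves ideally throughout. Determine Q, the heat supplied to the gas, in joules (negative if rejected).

n = P₁V₁/(RT₁) = 565×18.4/(8.314×284) = 4.40 mol.
Polytropic n=1.34: T₂ = T₁(V₁/V₂)^(n−1) = 284×(0.229)^0.34 = 172 K; P₂ = P₁(V₁/V₂)^n = 78.5 kPa.
W = (P₁V₁−P₂V₂)/(n−1) = (565×18.4−78.5×80.2)/0.34 = 12000 J.
ΔU = nCvΔT = 4.40×36.1×(172−284) = -17800 J.
Q = ΔU + W = -5760 J.

-5760 J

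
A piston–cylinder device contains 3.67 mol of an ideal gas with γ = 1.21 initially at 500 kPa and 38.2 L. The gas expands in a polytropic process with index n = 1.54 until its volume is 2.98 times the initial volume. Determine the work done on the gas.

T₁ = P₁V₁/(nR) = 500×38.2/(3.67×8.314) = 626 K.
Polytropic n=1.54: T₂ = T₁(V₁/V₂)^(n−1) = 626×(0.336)^0.54 = 347 K; P₂ = P₁(V₁/V₂)^n = 93.0 kPa.
W = (P₁V₁−P₂V₂)/(n−1) = (500×38.2−93.0×114)/0.54 = 15800 J.
Work done on the gas = −W_by = -15800 J.

-15800 J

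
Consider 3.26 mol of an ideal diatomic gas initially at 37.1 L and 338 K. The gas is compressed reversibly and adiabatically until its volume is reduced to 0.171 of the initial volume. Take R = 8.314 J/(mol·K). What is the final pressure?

2930 kPa

P₁ = nRT₁/V₁ = 3.26×8.314×338/37.1 = 247 kPa.
Adiabatic: TV^(γ−1) = const ⇒ T₂ = 338×(5.85)^0.400 = 685 K; PV^γ = const ⇒ P₂ = 2930 kPa.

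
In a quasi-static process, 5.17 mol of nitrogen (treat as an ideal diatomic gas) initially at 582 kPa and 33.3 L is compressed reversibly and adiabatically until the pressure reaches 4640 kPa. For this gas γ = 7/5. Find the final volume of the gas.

7.56 L

T₁ = P₁V₁/(nR) = 582×33.3/(5.17×8.314) = 451 K.
Adiabatic: T₂/T₁ = (P₂/P₁)^((γ−1)/γ) ⇒ T₂ = 451×(7.97)^0.286 = 816 K; V₂ = 7.56 L.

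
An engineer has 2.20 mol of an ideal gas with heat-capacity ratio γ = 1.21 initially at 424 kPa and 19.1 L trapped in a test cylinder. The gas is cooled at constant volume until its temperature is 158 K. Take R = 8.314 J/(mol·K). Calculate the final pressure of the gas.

151 kPa

T₁ = P₁V₁/(nR) = 424×19.1/(2.20×8.314) = 443 K.
Isochoric: V stays 19.1 L; P/T = const ⇒ T₂ = 158 K, P₂ = 151 kPa.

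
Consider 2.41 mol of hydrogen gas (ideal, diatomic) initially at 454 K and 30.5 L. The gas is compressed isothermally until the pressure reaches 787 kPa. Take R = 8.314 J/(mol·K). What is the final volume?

11.6 L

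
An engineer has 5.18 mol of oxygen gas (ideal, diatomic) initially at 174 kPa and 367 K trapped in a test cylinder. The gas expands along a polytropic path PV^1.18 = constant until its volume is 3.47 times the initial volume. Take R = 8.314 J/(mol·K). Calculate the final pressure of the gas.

V₁ = nRT₁/P₁ = 5.18×8.314×367/174 = 90.8 L.
Polytropic n=1.18: T₂ = T₁(V₁/V₂)^(n−1) = 367×(0.288)^0.18 = 293 K; P₂ = P₁(V₁/V₂)^n = 40.1 kPa.

40.1 kPa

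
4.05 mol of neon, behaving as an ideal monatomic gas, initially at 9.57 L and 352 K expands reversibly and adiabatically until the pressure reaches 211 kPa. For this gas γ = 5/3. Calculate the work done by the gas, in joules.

P₁ = nRT₁/V₁ = 4.05×8.314×352/9.57 = 1240 kPa.
Adiabatic: T₂/T₁ = (P₂/P₁)^((γ−1)/γ) ⇒ T₂ = 352×(0.170)^0.400 = 173 K; V₂ = 27.7 L.
ΔU = nCvΔT = 4.05×12.5×(173−352) = -9020 J.
Q = 0 for an adiabatic process, so W = −ΔU = 9020 J.

9020 J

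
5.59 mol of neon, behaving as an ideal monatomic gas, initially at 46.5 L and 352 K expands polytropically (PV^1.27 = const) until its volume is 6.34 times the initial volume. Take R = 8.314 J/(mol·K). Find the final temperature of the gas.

214 K

P₁ = nRT₁/V₁ = 5.59×8.314×352/46.5 = 352 kPa.
Polytropic n=1.27: T₂ = T₁(V₁/V₂)^(n−1) = 352×(0.158)^0.27 = 214 K; P₂ = P₁(V₁/V₂)^n = 33.7 kPa.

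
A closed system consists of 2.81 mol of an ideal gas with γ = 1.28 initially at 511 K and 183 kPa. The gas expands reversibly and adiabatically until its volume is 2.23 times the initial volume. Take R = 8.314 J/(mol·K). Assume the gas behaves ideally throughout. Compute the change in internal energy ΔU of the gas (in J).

-8580 J

V₁ = nRT₁/P₁ = 2.81×8.314×511/183 = 65.2 L.
Adiabatic: TV^(γ−1) = const ⇒ T₂ = 511×(0.448)^0.280 = 408 K; PV^γ = const ⇒ P₂ = 65.6 kPa.
For an ideal gas ΔU = nCvΔT with Cv = R/(γ−1) = 29.7 J/(mol·K).
ΔU = 2.81×29.7×(408−511) = -8580 J.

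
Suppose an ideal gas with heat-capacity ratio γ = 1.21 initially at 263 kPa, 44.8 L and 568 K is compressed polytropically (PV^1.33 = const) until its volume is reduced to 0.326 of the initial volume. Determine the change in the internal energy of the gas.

25100 J

n = P₁V₁/(RT₁) = 263×44.8/(8.314×568) = 2.50 mol.
Polytropic n=1.33: T₂ = T₁(V₁/V₂)^(n−1) = 568×(3.07)^0.33 = 822 K; P₂ = P₁(V₁/V₂)^n = 1170 kPa.
For an ideal gas ΔU = nCvΔT with Cv = R/(γ−1) = 39.6 J/(mol·K).
ΔU = 2.50×39.6×(822−568) = 25100 J.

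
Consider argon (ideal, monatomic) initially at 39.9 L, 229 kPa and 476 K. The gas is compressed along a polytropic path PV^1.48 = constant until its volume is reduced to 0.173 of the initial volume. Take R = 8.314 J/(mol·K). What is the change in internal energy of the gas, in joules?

n = P₁V₁/(RT₁) = 229×39.9/(8.314×476) = 2.31 mol.
Polytropic n=1.48: T₂ = T₁(V₁/V₂)^(n−1) = 476×(5.78)^0.48 = 1100 K; P₂ = P₁(V₁/V₂)^n = 3070 kPa.
For an ideal gas ΔU = nCvΔT with Cv = (3/2)R = 12.5 J/(mol·K).
ΔU = 2.31×12.5×(1100−476) = 18100 J.

18100 J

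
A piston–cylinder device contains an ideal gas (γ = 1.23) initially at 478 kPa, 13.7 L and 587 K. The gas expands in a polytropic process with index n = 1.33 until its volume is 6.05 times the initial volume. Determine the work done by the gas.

8890 J

n = P₁V₁/(RT₁) = 478×13.7/(8.314×587) = 1.34 mol.
Polytropic n=1.33: T₂ = T₁(V₁/V₂)^(n−1) = 587×(0.165)^0.33 = 324 K; P₂ = P₁(V₁/V₂)^n = 43.6 kPa.
W = (P₁V₁−P₂V₂)/(n−1) = (478×13.7−43.6×82.9)/0.33 = 8890 J.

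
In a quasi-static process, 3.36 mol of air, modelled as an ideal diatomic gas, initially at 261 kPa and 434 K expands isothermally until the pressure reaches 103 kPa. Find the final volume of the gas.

118 L

V₁ = nRT₁/P₁ = 3.36×8.314×434/261 = 46.5 L.
Isothermal: T stays 434 K; PV = const ⇒ V₂ = 118 L, P₂ = 103 kPa.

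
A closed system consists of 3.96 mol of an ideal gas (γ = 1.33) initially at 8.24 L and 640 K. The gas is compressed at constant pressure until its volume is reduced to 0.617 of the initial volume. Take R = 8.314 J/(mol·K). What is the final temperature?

P₁ = nRT₁/V₁ = 3.96×8.314×640/8.24 = 2560 kPa.
Isobaric: P stays 2560 kPa; V/T = const ⇒ T₂ = 395 K, V₂ = 5.08 L.

395 K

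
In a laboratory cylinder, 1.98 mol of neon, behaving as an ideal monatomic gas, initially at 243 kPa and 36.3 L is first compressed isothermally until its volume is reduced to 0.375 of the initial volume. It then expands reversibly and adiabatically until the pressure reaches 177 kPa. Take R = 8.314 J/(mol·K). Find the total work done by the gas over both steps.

-3290 J

T₁ = P₁V₁/(nR) = 243×36.3/(1.98×8.314) = 536 K.
Step 1 — Isothermal: T stays 536 K; PV = const ⇒ V₂ = 13.6 L, P₂ = 648 kPa.
ΔU = 0 (ideal gas, T constant).
W = nRT ln(V₂/V₁) = 1.98×8.314×536×ln(0.375) = -8650 J.
Q = ΔU + W = -8650 J.
State after step 1: P = 648 kPa, V = 13.6 L, T = 536 K.
Step 2 — Adiabatic: T₂/T₁ = (P₂/P₁)^((γ−1)/γ) ⇒ T₂ = 536×(0.273)^0.400 = 319 K; V₂ = 29.7 L.
ΔU = nCvΔT = 1.98×12.5×(319−536) = -5360 J.
Q = 0 for an adiabatic process, so W = −ΔU = 5360 J.
Net over both steps: W = -3290 J, Q = -8650 J, ΔU = -5360 J.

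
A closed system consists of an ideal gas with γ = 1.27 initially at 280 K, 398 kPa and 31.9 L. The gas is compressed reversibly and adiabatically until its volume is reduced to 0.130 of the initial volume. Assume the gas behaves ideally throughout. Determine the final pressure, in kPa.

5310 kPa

Adiabatic: TV^(γ−1) = const ⇒ T₂ = 280×(7.69)^0.270 = 486 K; PV^γ = const ⇒ P₂ = 5310 kPa.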